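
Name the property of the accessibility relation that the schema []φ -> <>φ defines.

seriality

This is the D axiom.
It corresponds to seriality: forall x exists y Rxy.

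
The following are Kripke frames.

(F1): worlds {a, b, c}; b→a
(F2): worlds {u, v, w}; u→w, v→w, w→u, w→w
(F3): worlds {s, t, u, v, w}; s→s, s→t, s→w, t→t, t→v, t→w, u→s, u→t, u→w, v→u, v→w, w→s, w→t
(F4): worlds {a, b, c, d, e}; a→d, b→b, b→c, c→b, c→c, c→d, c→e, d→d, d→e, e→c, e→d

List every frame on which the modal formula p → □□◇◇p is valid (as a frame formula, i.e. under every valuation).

(F1)

Frame correspondent (Sahlqvist): ∀x ∀z (xR²z → ∃w (x = w ∧ zR²w)) — i.e. a generalized confluence (Geach) condition.
(F1): condition met.
(F2): fails — vR²u but no t with v=t and uR²t.
(F3): fails — uR²s but no w* with u=w* and sR²w*.
(F4): fails — aR²d but no w with a=w and dR²w.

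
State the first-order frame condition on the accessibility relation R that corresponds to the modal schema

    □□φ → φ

This is a Sahlqvist (Geach-type) schema ◇^0□^2φ → □^0◇^0φ.
First-order correspondent: ∀x ∃w (xR²w ∧ x = w).

∀x ∃w (xR²w ∧ x = w)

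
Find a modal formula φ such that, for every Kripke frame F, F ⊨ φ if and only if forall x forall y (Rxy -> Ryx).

ψ → □◇ψ

A defining formula is ψ → □◇ψ (the B axiom).
Suppose ψ→□◇ψ is valid. Take Rxy and set V(ψ)={x}. Then ψ at x, so □◇ψ at x, so ◇ψ at y, so some z with Ryz has ψ; z=x, i.e. Ryx.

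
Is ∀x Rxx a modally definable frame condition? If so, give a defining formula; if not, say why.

Definable; □q → q defines it

The condition is reflexivity. A defining modal formula is □q → q.
Suppose □q→q is valid. At any x set V(q)={w : Rxw}. Then □q holds at x, so q holds at x, i.e. Rxx.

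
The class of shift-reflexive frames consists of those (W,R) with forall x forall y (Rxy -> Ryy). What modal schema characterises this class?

The condition is shift-reflexivity. The T□ schema □(□s → s) defines it.
Suppose □(□s→s) is valid. Take Rxy and set V(s)={w : Ryw}. Then at y, □s holds; since □(□s→s) at x, □s→s at y, so s at y, i.e. Ryy.

□(□s → s)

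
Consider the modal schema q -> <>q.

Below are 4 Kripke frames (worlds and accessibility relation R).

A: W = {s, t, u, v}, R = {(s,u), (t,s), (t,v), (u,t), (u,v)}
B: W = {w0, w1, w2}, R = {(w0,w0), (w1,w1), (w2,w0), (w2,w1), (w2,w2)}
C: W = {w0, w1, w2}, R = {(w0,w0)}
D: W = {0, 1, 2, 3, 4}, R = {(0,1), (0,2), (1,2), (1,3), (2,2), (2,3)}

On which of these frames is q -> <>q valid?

B

Frame correspondent (Sahlqvist): forall x Rxx — i.e. reflexivity.
A: fails — world s does not see itself.
B: ✓.
C: fails — world w1 does not see itself.
D: fails — world 0 does not see itself.
Valid on: B.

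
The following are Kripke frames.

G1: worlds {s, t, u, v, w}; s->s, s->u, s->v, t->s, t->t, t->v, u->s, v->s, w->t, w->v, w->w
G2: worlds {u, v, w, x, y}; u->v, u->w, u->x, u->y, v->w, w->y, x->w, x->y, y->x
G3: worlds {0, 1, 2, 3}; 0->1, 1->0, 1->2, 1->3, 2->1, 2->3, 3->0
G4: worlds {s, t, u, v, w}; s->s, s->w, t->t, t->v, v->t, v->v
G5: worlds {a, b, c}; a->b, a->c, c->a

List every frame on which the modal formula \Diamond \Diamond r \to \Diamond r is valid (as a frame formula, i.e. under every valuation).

G4

This is the axiom for transitivity; its first-order frame correspondent is \forall x \forall y \forall z (Rxy \wedge Ryz \to Rxz).
G1: fails — Rwt and Rts but not Rws.
G2: fails — Ryx and Rxw but not Ryw.
G3: fails — R10 and R01 but not R11.
G4: satisfies the condition.
G5: fails — Rac and Rca but not Raa.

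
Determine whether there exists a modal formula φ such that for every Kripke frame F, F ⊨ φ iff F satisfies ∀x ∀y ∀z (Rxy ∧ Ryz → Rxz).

Yes, by □q → □□q

This is a Sahlqvist condition; the 4 axiom □q → □□q defines it.
Suppose □q→□□q is valid. Take Rxy, Ryz and set V(q)={w : Rxw}. Then □q at x, so □□q at x, so □q at y, so q at z, i.e. Rxz.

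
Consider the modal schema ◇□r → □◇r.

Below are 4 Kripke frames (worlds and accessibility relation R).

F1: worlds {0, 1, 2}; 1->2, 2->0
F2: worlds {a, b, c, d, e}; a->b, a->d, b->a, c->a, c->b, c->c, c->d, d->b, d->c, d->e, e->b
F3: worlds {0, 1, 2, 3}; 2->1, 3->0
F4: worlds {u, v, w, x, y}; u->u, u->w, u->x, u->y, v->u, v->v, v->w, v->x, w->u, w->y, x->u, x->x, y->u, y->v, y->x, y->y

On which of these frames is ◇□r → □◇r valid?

F4

This is the axiom for convergence; its first-order frame correspondent is ∀x ∀y ∀z (Rxy ∧ Rxz → ∃w (Ryw ∧ Rzw)).
F1: fails — R20 and R20 but 0 and 0 have no common successor.
F2: fails — Rab and Rad but b and d have no common successor.
F3: fails — R21 and R21 but 1 and 1 have no common successor.
F4: holds.
Valid on: F4.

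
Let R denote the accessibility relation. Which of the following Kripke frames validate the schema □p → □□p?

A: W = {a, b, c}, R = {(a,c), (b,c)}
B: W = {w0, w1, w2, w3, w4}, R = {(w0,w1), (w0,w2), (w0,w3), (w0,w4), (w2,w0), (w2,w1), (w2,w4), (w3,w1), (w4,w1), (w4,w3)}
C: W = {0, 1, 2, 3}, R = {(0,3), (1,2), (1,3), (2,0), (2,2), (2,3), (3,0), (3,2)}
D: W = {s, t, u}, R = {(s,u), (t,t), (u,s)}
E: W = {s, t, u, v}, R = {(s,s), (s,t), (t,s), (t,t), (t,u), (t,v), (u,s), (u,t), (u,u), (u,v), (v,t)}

Frame correspondent (Sahlqvist): ∀x ∀y ∀z (Rxy ∧ Ryz → Rxz) — i.e. transitivity.
A: holds.
B: fails — Rw2w4 and Rw4w3 but not Rw2w3.
C: fails — R32 and R23 but not R33.
D: fails — Rsu and Rus but not Rss.
E: fails — Rvt and Rtv but not Rvv.
Valid on: A.

A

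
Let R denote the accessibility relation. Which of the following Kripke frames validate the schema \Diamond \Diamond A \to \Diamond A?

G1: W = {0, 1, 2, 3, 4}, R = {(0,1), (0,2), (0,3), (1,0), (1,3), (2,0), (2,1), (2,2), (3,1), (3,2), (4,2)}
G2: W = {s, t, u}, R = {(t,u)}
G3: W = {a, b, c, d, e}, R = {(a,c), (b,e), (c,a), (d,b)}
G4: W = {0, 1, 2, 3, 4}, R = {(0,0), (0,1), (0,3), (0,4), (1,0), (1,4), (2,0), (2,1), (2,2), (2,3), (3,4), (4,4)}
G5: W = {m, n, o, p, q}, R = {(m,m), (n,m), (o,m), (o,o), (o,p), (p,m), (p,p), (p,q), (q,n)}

This is the axiom for transitivity; its first-order frame correspondent is \forall x \forall y \forall z (Rxy \wedge Ryz \to Rxz).
G1: fails — R10 and R02 but not R12.
G2: ✓.
G3: fails — Rdb and Rbe but not Rde.
G4: fails — R10 and R01 but not R11.
G5: fails — Rop and Rpq but not Roq.
Valid on: G2.

G2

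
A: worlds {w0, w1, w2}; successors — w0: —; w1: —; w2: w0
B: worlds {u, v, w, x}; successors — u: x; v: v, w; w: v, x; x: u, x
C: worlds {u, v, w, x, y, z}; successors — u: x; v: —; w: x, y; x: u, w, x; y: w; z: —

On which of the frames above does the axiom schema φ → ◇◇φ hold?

Frame correspondent (Sahlqvist): ∀x ∃w (x = w ∧ xR²w) — i.e. a generalized confluence (Geach) condition.
A: fails — at w0 but no w with w0=w and w0R²w.
B: condition met.
C: fails — at v but no t with v=t and vR²t.

B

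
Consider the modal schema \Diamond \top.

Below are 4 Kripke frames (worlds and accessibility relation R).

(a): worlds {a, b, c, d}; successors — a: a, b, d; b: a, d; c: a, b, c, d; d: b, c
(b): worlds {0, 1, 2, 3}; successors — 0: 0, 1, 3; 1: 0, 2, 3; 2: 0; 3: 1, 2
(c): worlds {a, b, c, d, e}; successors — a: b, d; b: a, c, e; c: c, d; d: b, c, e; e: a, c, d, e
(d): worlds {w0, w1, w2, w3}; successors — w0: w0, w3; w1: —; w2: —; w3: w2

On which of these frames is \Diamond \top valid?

Frame correspondent (Sahlqvist): \forall x \exists y Rxy — i.e. seriality.
(a): holds.
(b): holds.
(c): holds.
(d): fails — world w1 has no successor.
Valid on: (a), (b), (c).

(a), (b), (c)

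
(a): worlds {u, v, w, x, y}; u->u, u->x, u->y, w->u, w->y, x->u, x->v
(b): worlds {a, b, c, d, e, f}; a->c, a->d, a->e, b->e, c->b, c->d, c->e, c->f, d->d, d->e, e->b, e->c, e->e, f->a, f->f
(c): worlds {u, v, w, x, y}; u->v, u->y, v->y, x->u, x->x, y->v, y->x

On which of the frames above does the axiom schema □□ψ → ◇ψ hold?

(b)

Frame correspondent (Sahlqvist): ∀x ∃w (xR²w ∧ xRw) — i.e. a generalized confluence (Geach) condition.
(a): fails — at v but no t with vR²t and vRt.
(b): holds.
(c): fails — at v but no t with vR²t and vRt.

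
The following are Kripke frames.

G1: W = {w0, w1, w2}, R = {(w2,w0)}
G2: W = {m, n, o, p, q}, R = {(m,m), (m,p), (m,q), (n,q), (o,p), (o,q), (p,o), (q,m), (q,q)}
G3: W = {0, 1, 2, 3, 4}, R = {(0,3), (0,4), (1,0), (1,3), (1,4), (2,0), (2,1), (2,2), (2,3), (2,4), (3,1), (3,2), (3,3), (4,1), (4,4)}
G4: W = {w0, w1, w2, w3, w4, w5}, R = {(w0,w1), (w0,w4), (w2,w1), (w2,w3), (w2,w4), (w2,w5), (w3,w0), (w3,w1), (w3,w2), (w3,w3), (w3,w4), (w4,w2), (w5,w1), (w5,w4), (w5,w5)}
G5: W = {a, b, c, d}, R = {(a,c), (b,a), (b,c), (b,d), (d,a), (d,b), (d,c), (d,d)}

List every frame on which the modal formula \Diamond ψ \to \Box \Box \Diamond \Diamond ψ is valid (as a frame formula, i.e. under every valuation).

G1

This is the axiom for a generalized confluence (Geach) condition; its first-order frame correspondent is \forall x \forall y \forall z ((xRy \wedge x R^2 z) \to \exists w (y = w \wedge z R^2 w)).
G1: holds.
G2: fails — mRm, mR²p but no w with m=w and pR²w.
G3: fails — 1R0, 1R²1 but no w with 0=w and 1R²w.
G4: fails — w2Rw1, w2R²w0 but no w with w1=w and w0R²w.
G5: fails — bRa, bR²a but no w with a=w and aR²w.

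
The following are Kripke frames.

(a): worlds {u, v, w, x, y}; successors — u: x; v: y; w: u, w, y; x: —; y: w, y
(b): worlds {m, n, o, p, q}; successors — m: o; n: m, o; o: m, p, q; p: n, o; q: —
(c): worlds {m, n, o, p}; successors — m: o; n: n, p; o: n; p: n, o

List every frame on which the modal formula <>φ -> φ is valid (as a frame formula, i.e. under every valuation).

none

This is the axiom for a generalized confluence (Geach) condition; its first-order frame correspondent is forall x forall y (xRy -> exists w (y = w & x = w)).
(a): fails — uRx but x ≠ u.
(b): fails — mRo but o ≠ m.
(c): fails — mRo but o ≠ m.
Valid on no frame.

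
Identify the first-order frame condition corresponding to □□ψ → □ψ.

Suppose □□ψ→□ψ is valid. Take Rxy and set V(ψ)={w : xR²w}. Then □□ψ at x, so □ψ at x, so ψ at y, i.e. ∃z(Rxz∧Rzy).
Conversely, any frame satisfying ∀x ∀y (Rxy → ∃z (Rxz ∧ Rzy)) validates the schema.
So the correspondent is density.

Density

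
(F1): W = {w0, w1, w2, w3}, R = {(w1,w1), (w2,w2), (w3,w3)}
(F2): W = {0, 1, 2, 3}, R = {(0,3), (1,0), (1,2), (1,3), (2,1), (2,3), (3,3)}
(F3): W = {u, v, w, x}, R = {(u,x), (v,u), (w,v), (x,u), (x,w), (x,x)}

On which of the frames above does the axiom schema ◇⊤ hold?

This is the axiom for seriality; its first-order frame correspondent is ∀x ∃y Rxy.
(F1): fails — world w0 has no successor.
(F2): ✓.
(F3): ✓.
Valid on: (F2), (F3).

(F2), (F3)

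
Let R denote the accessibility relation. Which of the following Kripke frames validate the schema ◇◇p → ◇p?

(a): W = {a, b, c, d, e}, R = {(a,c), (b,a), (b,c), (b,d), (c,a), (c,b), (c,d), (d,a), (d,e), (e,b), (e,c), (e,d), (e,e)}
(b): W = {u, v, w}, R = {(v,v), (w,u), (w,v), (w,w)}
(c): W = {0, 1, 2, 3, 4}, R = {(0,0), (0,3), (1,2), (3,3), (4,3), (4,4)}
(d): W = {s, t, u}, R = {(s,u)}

(b), (c), (d)

Frame correspondent (Sahlqvist): ∀x ∀y ∀z (Rxy ∧ Ryz → Rxz) — i.e. transitivity.
(a): fails — Rbc and Rcb but not Rbb.
(b): condition met.
(c): condition met.
(d): condition met.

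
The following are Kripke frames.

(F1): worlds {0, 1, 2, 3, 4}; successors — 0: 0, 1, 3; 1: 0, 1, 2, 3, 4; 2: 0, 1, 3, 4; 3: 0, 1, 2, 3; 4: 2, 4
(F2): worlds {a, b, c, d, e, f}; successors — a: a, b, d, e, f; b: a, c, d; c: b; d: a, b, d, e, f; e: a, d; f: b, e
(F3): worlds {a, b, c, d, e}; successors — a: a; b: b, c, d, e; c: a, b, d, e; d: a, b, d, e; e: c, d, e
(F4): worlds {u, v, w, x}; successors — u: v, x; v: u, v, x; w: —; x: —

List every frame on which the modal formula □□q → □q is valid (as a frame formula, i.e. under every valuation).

(F1), (F3), (F4)

This is the axiom for density; its first-order frame correspondent is ∀x ∀y (Rxy → ∃z (Rxz ∧ Rzy)).
(F1): holds.
(F2): fails — Rbc but no z with Rbz and Rzc.
(F3): holds.
(F4): holds.
Valid on: (F1), (F3), (F4).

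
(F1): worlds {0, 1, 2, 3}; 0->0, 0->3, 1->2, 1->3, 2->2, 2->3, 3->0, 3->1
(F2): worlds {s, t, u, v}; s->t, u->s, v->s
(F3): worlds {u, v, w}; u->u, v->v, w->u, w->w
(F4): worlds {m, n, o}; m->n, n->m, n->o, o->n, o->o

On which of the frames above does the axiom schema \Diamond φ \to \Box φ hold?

The schema corresponds to partial functionality: \forall x \forall y \forall z (Rxy \wedge Rxz \to y = z).
(F1): fails — 0 sees both 0 and 3.
(F2): holds.
(F3): fails — w sees both u and w.
(F4): fails — n sees both m and o.
Valid on: (F2).

(F2)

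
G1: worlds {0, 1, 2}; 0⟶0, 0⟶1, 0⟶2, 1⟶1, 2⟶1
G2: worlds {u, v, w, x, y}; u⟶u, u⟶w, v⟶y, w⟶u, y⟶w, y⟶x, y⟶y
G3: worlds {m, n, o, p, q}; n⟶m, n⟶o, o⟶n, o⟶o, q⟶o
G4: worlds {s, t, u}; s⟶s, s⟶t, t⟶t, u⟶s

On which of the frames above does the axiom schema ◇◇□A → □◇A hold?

Frame correspondent (Sahlqvist): ∀x ∀y ∀z ((xR²y ∧ xRz) → ∃w (yRw ∧ zRw)) — i.e. a generalized confluence (Geach) condition.
G1: condition met.
G2: fails — vR²w, vRy but no t with wRt and yRt.
G3: fails — nR²n, nRm but no w with nRw and mRw.
G4: condition met.
Valid on: G1, G4.

G1, G4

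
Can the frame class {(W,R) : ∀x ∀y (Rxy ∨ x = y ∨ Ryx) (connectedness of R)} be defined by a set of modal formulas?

Not definable by any modal formula

Any modally definable frame class is closed under disjoint unions.
Take 4 disjoint single-world reflexive frames: each is trivially connected, but their disjoint union has 4 worlds with no edge between distinct components, so it is not connected.
So the class is not modally definable.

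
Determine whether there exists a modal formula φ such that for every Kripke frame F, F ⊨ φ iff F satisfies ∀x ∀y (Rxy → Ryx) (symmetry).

Yes: it is symmetry, defined by the B schema r → □◇r.

Yes — defined by r → □◇r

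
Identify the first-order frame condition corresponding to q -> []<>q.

This schema is the B axiom.
It corresponds to symmetry: forall x forall y (Rxy -> Ryx).

symmetry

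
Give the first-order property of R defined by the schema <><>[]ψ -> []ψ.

forall x forall y forall z ((x R^2 y & xRz) -> exists w (yRw & z = w))

This is a Sahlqvist (Geach-type) schema ◇^2□^1ψ → □^1◇^0ψ.
Minimal-valuation argument: fix x; take any y with xR^2y and any z with xR^1z. Set V(ψ) to the set of worlds R-reachable from y in exactly 1 step. Then □^1ψ holds at y, so the antecedent holds at x; validity forces ◇^0ψ at z, giving a w with zR^0w and yR^1w.
First-order correspondent: forall x forall y forall z ((x R^2 y & xRz) -> exists w (yRw & z = w)).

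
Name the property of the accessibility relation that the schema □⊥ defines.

emptiness of R: ∀x ∀y ¬Rxy

This schema is the Ver axiom.
It corresponds to emptiness of R: ∀x ∀y ¬Rxy.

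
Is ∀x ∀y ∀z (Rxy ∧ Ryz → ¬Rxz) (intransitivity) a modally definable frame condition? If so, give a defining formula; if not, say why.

Not definable by any modal formula

Modal frame validity is preserved under surjective bounded morphisms.
The 3-cycle (worlds s,t,u with s→t→u→s) is intransitive. Mapping every world to a single reflexive point • is a surjective bounded morphism; the reflexive point is not intransitive (R••∧R•• but R••).
So the class is not modally definable.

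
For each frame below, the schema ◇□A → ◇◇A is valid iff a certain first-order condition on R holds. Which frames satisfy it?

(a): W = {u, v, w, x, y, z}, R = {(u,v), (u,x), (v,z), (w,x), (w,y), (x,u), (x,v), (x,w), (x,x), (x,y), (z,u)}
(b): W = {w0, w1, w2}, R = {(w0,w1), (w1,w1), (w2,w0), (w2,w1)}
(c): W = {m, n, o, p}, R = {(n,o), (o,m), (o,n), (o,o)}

Frame correspondent (Sahlqvist): ∀x ∀y (xRy → ∃w (yRw ∧ xR²w)) — i.e. a generalized confluence (Geach) condition.
(a): fails — wRy but no t with yRt and wR²t.
(b): holds.
(c): fails — oRm but no w with mRw and oR²w.
Valid on: (b).

(b)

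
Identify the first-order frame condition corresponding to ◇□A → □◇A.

Suppose ◇□A→□◇A is valid. Take Rxy, Rxz and set V(A)={w : Ryw}. Then □A at y so ◇□A at x, so □◇A at x, so ◇A at z, giving w with Rzw and Ryw.
Conversely, on a frame with convergence the schema holds at every world under every valuation.
Frame condition: ∀x ∀y ∀z (Rxy ∧ Rxz → ∃w (Ryw ∧ Rzw)).

Convergence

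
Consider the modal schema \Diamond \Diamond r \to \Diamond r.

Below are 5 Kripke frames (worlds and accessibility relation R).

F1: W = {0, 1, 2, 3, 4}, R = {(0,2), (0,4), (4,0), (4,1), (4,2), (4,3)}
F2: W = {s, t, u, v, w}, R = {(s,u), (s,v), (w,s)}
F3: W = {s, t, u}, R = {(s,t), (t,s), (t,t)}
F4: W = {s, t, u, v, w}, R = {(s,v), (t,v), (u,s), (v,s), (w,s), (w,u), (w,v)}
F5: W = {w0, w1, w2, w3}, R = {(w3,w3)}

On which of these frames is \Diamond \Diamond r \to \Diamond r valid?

Frame correspondent (Sahlqvist): \forall x \forall y \forall z (Rxy \wedge Ryz \to Rxz) — i.e. transitivity.
F1: fails — R04 and R43 but not R03.
F2: fails — Rws and Rsu but not Rwu.
F3: fails — Rst and Rts but not Rss.
F4: fails — Rtv and Rvs but not Rts.
F5: condition met.
Valid on: F5.

F5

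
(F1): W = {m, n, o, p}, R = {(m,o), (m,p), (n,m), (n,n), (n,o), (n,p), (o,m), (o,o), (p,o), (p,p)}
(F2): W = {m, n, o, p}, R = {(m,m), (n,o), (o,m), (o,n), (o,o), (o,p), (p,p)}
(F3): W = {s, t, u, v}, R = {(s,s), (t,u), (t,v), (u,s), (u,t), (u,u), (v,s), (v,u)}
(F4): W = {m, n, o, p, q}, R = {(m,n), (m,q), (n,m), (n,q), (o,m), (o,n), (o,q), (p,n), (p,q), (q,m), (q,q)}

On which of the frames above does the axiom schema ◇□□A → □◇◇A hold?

(F1), (F3), (F4)

This is the axiom for a generalized confluence (Geach) condition; its first-order frame correspondent is ∀x ∀y ∀z ((xRy ∧ xRz) → ∃w (yR²w ∧ zR²w)).
(F1): satisfies the condition.
(F2): fails — oRm, oRp but no w with mR²w and pR²w.
(F3): satisfies the condition.
(F4): satisfies the condition.
Valid on: (F1), (F3), (F4).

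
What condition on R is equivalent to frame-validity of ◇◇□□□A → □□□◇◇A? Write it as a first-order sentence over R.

∀x ∀y ∀z ((xR²y ∧ xR³z) → ∃w (yR³w ∧ zR²w))

This is a Sahlqvist (Geach-type) schema ◇^2□^3A → □^3◇^2A.
First-order correspondent: ∀x ∀y ∀z ((xR²y ∧ xR³z) → ∃w (yR³w ∧ zR²w)).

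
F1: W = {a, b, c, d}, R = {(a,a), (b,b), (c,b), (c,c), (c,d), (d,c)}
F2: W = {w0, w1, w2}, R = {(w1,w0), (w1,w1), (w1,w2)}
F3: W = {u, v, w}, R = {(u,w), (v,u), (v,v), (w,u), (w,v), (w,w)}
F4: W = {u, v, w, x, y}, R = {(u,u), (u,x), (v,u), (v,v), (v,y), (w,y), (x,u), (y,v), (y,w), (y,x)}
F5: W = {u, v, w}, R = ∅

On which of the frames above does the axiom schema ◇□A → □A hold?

The schema corresponds to a generalized confluence (Geach) condition: ∀x ∀y ∀z ((xRy ∧ xRz) → ∃w (yRw ∧ z = w)).
F1: fails — cRb, cRc but no w with bRw and c=w.
F2: fails — w1Rw0, w1Rw0 but no w with w0Rw and w0=w.
F3: fails — vRu, vRu but no t with uRt and u=t.
F4: fails — uRx, uRx but no t with xRt and x=t.
F5: satisfies the condition.
Valid on: F5.

F5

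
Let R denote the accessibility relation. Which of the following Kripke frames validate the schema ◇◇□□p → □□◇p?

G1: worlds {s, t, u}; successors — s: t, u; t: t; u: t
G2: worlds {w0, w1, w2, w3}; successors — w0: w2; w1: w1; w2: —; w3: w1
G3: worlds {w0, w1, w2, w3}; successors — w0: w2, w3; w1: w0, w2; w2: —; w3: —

G1, G2

Frame correspondent (Sahlqvist): ∀x ∀y ∀z ((xR²y ∧ xR²z) → ∃w (yR²w ∧ zRw)) — i.e. a generalized confluence (Geach) condition.
G1: holds.
G2: holds.
G3: fails — w1R²w2, w1R²w2 but no w with w2R²w and w2Rw.
Valid on: G1, G2.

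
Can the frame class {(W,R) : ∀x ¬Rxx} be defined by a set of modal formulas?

Any modally definable frame class is closed under surjective bounded morphisms.
The 5-cycle (worlds w0,w1,w2,w3,w4 with w0→w1→w2→w3→w4→w0) is irreflexive, and the map sending every world to a single reflexive point • is a surjective bounded morphism (forth: every edge maps to (•,•); back: every world has a successor). So any modal formula valid on the 5-cycle is also valid on the reflexive point, which is not irreflexive.
So no modal formula (or set of formulas) defines exactly the irreflexive frames.

Not definable by any modal formula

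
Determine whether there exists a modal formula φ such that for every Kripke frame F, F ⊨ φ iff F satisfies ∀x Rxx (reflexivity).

Yes — defined by □q → q

The condition is reflexivity. A defining modal formula is □q → q.
Suppose □q→q is valid. At any x set V(q)={w : Rxw}. Then □q holds at x, so q holds at x, i.e. Rxx.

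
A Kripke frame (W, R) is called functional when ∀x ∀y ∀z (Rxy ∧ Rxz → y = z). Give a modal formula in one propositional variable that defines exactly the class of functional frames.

The condition is partial functionality. The CD schema ◇p → □p defines it.
Suppose ◇p→□p is valid. Take Rxy, Rxz and set V(p)={y}. Then ◇p at x, so □p at x, so p at z, i.e. z=y.

◇p → □p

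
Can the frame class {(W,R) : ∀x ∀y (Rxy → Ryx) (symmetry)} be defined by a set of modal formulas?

Yes, by q → □◇q

The condition is symmetry. A defining modal formula is q → □◇q.
Suppose q→□◇q is valid. Take Rxy and set V(q)={x}. Then q at x, so □◇q at x, so ◇q at y, so some z with Ryz has q; z=x, i.e. Ryx.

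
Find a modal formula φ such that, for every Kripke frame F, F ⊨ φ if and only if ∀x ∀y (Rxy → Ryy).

This is shift-reflexivity; the standard corresponding axiom is T□: □(□s → s).

□(□s → s)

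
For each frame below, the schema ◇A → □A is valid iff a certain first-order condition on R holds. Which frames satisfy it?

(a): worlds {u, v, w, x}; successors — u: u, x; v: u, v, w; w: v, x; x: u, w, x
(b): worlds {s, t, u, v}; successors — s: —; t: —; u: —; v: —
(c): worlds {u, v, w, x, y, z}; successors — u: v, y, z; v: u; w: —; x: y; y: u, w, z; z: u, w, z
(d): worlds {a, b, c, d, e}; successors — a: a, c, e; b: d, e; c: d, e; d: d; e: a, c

The schema corresponds to partial functionality: ∀x ∀y ∀z (Rxy ∧ Rxz → y = z).
(a): fails — u sees both u and x.
(b): condition met.
(c): fails — u sees both v and y.
(d): fails — a sees both a and c.

(b)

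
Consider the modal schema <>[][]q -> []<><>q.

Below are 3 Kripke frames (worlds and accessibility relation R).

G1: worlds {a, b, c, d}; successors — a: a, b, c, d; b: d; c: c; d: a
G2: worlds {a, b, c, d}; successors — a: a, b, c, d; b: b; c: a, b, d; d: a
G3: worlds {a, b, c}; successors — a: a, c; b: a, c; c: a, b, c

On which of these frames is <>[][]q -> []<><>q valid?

G2, G3

Frame correspondent (Sahlqvist): forall x forall y forall z ((xRy & xRz) -> exists w (y R^2 w & z R^2 w)) — i.e. a generalized confluence (Geach) condition.
G1: fails — aRb, aRc but no w with bR²w and cR²w.
G2: satisfies the condition.
G3: satisfies the condition.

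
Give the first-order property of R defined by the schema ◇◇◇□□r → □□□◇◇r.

This is a Sahlqvist (Geach-type) schema ◇^3□^2r → □^3◇^2r.
Minimal-valuation argument: fix x; take any y with xR^3y and any z with xR^3z. Set V(r) to the set of worlds R-reachable from y in exactly 2 steps. Then □^2r holds at y, so the antecedent holds at x; validity forces ◇^2r at z, giving a w with zR^2w and yR^2w.
First-order correspondent: ∀x ∀y ∀z ((xR³y ∧ xR³z) → ∃w (yR²w ∧ zR²w)).

∀x ∀y ∀z ((xR³y ∧ xR³z) → ∃w (yR²w ∧ zR²w))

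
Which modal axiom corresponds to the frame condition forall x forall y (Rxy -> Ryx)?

ψ → □◇ψ

This is symmetry; the standard corresponding axiom is B: ψ → □◇ψ.
Suppose ψ→□◇ψ is valid. Take Rxy and set V(ψ)={x}. Then ψ at x, so □◇ψ at x, so ◇ψ at y, so some z with Ryz has ψ; z=x, i.e. Ryx.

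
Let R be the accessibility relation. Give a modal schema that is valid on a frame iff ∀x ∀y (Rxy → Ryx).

p → □◇p

This is symmetry; the standard corresponding axiom is B: p → □◇p.
Suppose p→□◇p is valid. Take Rxy and set V(p)={x}. Then p at x, so □◇p at x, so ◇p at y, so some z with Ryz has p; z=x, i.e. Ryx.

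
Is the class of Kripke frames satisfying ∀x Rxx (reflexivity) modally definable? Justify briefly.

Yes — defined by □r → r

The condition is reflexivity. A defining modal formula is □r → r.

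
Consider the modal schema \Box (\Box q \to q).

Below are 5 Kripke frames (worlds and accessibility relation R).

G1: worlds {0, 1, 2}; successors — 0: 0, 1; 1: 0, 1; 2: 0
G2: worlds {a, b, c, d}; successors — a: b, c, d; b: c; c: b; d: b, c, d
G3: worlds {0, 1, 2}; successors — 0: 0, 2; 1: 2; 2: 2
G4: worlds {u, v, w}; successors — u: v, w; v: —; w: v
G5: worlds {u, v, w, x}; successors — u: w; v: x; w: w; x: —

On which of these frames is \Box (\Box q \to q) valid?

G1, G3

The schema corresponds to shift-reflexivity: \forall x \forall y (Rxy \to Ryy).
G1: satisfies the condition.
G2: fails — Rbc but not Rcc.
G3: satisfies the condition.
G4: fails — Ruv but not Rvv.
G5: fails — Rvx but not Rxx.
Valid on: G1, G3.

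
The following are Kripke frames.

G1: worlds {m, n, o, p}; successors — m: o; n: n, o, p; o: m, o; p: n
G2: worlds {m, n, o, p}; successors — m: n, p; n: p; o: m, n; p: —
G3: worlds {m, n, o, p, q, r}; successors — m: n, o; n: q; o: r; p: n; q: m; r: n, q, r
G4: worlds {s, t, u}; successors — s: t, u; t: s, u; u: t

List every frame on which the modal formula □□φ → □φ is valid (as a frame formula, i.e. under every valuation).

G1

This is the axiom for density; its first-order frame correspondent is ∀x ∀y (Rxy → ∃z (Rxz ∧ Rzy)).
G1: ✓.
G2: fails — Rom but no z with Roz and Rzm.
G3: fails — Rpn but no z with Rpz and Rzn.
G4: fails — Rut but no z with Ruz and Rzt.
Valid on: G1.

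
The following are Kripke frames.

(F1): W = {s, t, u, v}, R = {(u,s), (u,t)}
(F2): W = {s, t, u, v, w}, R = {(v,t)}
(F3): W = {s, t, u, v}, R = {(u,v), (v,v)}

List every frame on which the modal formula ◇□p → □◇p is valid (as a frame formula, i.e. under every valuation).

(F3)

The schema corresponds to convergence: ∀x ∀y ∀z (Rxy ∧ Rxz → ∃w (Ryw ∧ Rzw)).
(F1): fails — Rus and Rus but s and s have no common successor.
(F2): fails — Rvt and Rvt but t and t have no common successor.
(F3): satisfies the condition.
Valid on: (F3).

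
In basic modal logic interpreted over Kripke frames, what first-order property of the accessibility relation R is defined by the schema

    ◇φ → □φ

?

partial functionality

Suppose ◇φ→□φ is valid. Take Rxy, Rxz and set V(φ)={y}. Then ◇φ at x, so □φ at x, so φ at z, i.e. z=y.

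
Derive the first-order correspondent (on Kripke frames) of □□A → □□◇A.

∀x ∀z (xR²z → ∃w (xR²w ∧ zRw))

This is a Sahlqvist (Geach-type) schema ◇^0□^2A → □^2◇^1A.
First-order correspondent: ∀x ∀z (xR²z → ∃w (xR²w ∧ zRw)).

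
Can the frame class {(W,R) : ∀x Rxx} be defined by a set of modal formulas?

This is a Sahlqvist condition; the T axiom □q → q defines it.

Yes, by □q → q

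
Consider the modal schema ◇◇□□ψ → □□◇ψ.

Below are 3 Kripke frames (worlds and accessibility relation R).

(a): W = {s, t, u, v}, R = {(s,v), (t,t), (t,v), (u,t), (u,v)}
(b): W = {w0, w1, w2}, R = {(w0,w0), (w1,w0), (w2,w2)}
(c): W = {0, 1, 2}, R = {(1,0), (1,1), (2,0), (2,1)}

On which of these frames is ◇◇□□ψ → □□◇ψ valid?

The schema corresponds to a generalized confluence (Geach) condition: ∀x ∀y ∀z ((xR²y ∧ xR²z) → ∃w (yR²w ∧ zRw)).
(a): fails — tR²t, tR²v but no w with tR²w and vRw.
(b): ✓.
(c): fails — 1R²0, 1R²0 but no w with 0R²w and 0Rw.
Valid on: (b).

(b)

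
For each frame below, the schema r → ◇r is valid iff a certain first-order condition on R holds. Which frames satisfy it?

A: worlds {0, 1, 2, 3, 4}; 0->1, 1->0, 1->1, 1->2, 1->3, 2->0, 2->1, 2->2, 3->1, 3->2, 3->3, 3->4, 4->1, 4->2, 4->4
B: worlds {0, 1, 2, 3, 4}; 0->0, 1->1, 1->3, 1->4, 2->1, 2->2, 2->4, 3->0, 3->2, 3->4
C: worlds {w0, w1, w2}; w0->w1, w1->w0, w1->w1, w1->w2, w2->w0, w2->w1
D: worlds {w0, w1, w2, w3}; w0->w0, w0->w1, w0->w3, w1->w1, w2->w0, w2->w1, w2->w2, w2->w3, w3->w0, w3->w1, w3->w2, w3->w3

D

The schema corresponds to reflexivity: ∀x Rxx.
A: fails — world 0 does not see itself.
B: fails — world 3 does not see itself.
C: fails — world w0 does not see itself.
D: holds.
Valid on: D.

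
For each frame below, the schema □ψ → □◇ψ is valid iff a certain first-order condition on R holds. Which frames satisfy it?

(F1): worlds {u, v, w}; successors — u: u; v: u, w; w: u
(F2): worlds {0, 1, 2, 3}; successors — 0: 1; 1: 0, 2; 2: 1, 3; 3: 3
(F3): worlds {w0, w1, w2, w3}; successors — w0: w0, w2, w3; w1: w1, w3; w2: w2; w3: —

(F1)

Frame correspondent (Sahlqvist): ∀x ∀z (xRz → ∃w (xRw ∧ zRw)) — i.e. a generalized confluence (Geach) condition.
(F1): ✓.
(F2): fails — 0R1 but no w with 0Rw and 1Rw.
(F3): fails — w0Rw3 but no w with w0Rw and w3Rw.
Valid on: (F1).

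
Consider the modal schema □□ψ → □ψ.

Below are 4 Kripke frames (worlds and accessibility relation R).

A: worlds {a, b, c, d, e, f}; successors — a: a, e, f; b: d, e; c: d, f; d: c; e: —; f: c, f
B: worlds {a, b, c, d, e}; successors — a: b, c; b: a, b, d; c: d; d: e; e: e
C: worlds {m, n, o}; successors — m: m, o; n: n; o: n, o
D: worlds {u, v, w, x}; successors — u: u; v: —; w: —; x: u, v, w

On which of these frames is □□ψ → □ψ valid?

This is the axiom for density; its first-order frame correspondent is ∀x ∀y (Rxy → ∃z (Rxz ∧ Rzy)).
A: fails — Rcd but no z with Rcz and Rzd.
B: fails — Rcd but no z with Rcz and Rzd.
C: satisfies the condition.
D: fails — Rxw but no z with Rxz and Rzw.

C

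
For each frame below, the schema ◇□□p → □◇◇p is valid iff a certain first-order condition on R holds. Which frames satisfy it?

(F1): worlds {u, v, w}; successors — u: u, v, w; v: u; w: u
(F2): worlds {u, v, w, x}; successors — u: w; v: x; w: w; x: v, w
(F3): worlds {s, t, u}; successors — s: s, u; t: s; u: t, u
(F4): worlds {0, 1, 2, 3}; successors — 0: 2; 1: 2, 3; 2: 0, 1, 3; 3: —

The schema corresponds to a generalized confluence (Geach) condition: ∀x ∀y ∀z ((xRy ∧ xRz) → ∃w (yR²w ∧ zR²w)).
(F1): satisfies the condition.
(F2): satisfies the condition.
(F3): satisfies the condition.
(F4): fails — 1R2, 1R3 but no w with 2R²w and 3R²w.
Valid on: (F1), (F2), (F3).

(F1), (F2), (F3)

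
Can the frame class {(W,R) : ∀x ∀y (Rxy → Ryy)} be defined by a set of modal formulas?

Yes — defined by □(□q → q)

Yes: it is shift-reflexivity, defined by the T□ schema □(□q → q).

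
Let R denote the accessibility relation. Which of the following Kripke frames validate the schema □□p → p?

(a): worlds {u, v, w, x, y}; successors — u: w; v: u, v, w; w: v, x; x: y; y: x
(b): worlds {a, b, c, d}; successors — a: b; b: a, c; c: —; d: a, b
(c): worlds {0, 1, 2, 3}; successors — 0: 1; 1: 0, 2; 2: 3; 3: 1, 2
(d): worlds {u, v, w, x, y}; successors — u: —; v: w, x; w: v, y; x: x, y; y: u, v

(c)

Frame correspondent (Sahlqvist): ∀x ∃w (xR²w ∧ x = w) — i.e. a generalized confluence (Geach) condition.
(a): fails — at u but no t with uR²t and u=t.
(b): fails — at c but no w with cR²w and c=w.
(c): holds.
(d): fails — at u but no t with uR²t and u=t.
Valid on: (c).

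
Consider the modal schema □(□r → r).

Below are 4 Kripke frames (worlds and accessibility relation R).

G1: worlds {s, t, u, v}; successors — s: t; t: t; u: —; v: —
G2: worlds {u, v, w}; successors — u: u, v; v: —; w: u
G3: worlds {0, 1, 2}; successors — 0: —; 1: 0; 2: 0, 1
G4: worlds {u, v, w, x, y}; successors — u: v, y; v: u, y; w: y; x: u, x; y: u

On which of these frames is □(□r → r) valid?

This is the axiom for shift-reflexivity; its first-order frame correspondent is ∀x ∀y (Rxy → Ryy).
G1: ✓.
G2: fails — Ruv but not Rvv.
G3: fails — R10 but not R00.
G4: fails — Ruv but not Rvv.
Valid on: G1.

G1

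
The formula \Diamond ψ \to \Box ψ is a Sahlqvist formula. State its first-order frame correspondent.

Partial functionality

Suppose ◇ψ→□ψ is valid. Take Rxy, Rxz and set V(ψ)={y}. Then ◇ψ at x, so □ψ at x, so ψ at z, i.e. z=y.
Conversely, on a frame with partial functionality the schema holds at every world under every valuation.
Frame condition: \forall x \forall y \forall z (Rxy \wedge Rxz \to y = z).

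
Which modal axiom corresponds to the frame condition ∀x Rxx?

□ψ → ψ

This is reflexivity; the standard corresponding axiom is T: □ψ → ψ.
Suppose □ψ→ψ is valid. At any x set V(ψ)={w : Rxw}. Then □ψ holds at x, so ψ holds at x, i.e. Rxx.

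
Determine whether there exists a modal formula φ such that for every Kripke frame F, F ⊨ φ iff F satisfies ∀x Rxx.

Yes — defined by □r → r

Yes: it is reflexivity, defined by the T schema □r → r.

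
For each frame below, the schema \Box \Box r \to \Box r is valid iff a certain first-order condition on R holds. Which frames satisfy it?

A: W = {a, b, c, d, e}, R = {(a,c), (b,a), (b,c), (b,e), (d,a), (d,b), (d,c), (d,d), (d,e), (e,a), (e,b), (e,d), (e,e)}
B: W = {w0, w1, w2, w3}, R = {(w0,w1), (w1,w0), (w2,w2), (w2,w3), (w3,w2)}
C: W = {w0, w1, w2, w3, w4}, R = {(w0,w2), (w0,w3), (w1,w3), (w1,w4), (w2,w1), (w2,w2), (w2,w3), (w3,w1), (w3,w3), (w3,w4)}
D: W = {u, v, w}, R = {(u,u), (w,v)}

C

The schema corresponds to density: \forall x \forall y (Rxy \to \exists z (Rxz \wedge Rzy)).
A: fails — Rac but no z with Raz and Rzc.
B: fails — Rw1w0 but no z with Rw1z and Rzw0.
C: ✓.
D: fails — Rwv but no z with Rwz and Rzv.
Valid on: C.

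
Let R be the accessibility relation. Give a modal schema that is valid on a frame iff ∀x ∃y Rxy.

□ψ → ◇ψ

The condition is seriality. The D schema □ψ → ◇ψ defines it.
Suppose □ψ→◇ψ is valid. At any x set V(ψ)=W. Then □ψ at x, so ◇ψ at x, so x has a successor.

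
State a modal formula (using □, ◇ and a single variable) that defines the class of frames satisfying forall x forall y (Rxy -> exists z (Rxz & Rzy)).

□□ψ → □ψ

The condition is density. The C4 schema □□ψ → □ψ defines it.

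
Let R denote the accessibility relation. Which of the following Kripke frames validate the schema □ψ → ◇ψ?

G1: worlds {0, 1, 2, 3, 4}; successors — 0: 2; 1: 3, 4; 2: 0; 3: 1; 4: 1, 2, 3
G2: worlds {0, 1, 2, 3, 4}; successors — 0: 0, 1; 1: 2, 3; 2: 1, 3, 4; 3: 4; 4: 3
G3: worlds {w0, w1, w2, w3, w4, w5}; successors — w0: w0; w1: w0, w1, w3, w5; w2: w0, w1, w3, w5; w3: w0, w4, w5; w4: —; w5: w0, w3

G1, G2

The schema corresponds to seriality: ∀x ∃y Rxy.
G1: condition met.
G2: condition met.
G3: fails — world w4 has no successor.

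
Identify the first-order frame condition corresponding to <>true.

This schema is equivalent to the D axiom □r → ◇r.
It corresponds to seriality: forall x exists y Rxy.

seriality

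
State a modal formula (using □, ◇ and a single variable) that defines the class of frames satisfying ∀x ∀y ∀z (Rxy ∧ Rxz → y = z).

◇p → □p

This is partial functionality; the standard corresponding axiom is CD: ◇p → □p.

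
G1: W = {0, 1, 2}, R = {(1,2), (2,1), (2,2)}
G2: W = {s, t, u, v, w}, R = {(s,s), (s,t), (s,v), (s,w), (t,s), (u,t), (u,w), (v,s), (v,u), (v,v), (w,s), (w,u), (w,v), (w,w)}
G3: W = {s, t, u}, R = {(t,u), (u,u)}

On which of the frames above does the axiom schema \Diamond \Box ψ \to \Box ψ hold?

G3

The schema corresponds to the Euclidean property: \forall x \forall y \forall z (Rxy \wedge Rxz \to Ryz).
G1: fails — R21 and R21 but not R11.
G2: fails — Rsv and Rsw but not Rvw.
G3: condition met.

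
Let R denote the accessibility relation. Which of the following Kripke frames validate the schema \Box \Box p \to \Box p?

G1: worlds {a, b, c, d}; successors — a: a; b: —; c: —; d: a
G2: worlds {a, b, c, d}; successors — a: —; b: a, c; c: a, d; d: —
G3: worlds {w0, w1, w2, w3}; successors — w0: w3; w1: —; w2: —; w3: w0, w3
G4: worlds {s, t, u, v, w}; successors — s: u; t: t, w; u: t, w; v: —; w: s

Frame correspondent (Sahlqvist): \forall x \forall y (Rxy \to \exists z (Rxz \wedge Rzy)) — i.e. density.
G1: ✓.
G2: fails — Rca but no z with Rcz and Rza.
G3: ✓.
G4: fails — Rsu but no z with Rsz and Rzu.
Valid on: G1, G3.

G1, G3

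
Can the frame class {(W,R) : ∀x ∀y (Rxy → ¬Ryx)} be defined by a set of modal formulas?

Not modally definable

Modal frame validity is preserved under surjective bounded morphisms.
The 3-cycle (worlds 0,1,2 with 0→1→2→0) is asymmetric. Mapping every world to a single reflexive point • is a surjective bounded morphism, and the reflexive point is not asymmetric (R•• but asymmetry requires ¬R••).
Hence asymmetry is not modally definable.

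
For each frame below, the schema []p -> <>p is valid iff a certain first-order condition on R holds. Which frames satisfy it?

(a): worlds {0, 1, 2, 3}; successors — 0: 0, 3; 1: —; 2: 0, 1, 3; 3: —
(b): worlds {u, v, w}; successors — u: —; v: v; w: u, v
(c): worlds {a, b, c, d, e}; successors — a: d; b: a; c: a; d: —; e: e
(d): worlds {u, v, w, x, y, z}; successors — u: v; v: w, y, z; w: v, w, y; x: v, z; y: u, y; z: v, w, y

(d)

Frame correspondent (Sahlqvist): forall x exists y Rxy — i.e. seriality.
(a): fails — world 1 has no successor.
(b): fails — world u has no successor.
(c): fails — world d has no successor.
(d): satisfies the condition.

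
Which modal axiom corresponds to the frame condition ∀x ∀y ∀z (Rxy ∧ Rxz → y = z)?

◇ψ → □ψ

The condition is partial functionality. The CD schema ◇ψ → □ψ defines it.
Suppose ◇ψ→□ψ is valid. Take Rxy, Rxz and set V(ψ)={y}. Then ◇ψ at x, so □ψ at x, so ψ at z, i.e. z=y.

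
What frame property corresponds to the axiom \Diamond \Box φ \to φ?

symmetry

This schema is equivalent to the B axiom φ → □◇φ.
It corresponds to symmetry: \forall x \forall y (Rxy \to Ryx).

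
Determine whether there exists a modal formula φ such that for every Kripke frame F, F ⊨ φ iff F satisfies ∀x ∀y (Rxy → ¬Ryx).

Any modally definable frame class is closed under surjective bounded morphisms.
The 4-cycle (worlds s,t,u,v with s→t→u→v→s) is asymmetric. Mapping every world to a single reflexive point • is a surjective bounded morphism, and the reflexive point is not asymmetric (R•• but asymmetry requires ¬R••).
Hence asymmetry is not modally definable.

No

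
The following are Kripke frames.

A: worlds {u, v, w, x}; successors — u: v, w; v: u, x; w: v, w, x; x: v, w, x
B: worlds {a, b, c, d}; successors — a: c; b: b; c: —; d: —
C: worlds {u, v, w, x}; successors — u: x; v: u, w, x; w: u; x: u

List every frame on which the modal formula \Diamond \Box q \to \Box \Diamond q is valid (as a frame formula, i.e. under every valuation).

A

The schema corresponds to convergence: \forall x \forall y \forall z (Rxy \wedge Rxz \to \exists w (Ryw \wedge Rzw)).
A: condition met.
B: fails — Rac and Rac but c and c have no common successor.
C: fails — Rvw and Rvu but w and u have no common successor.
Valid on: A.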